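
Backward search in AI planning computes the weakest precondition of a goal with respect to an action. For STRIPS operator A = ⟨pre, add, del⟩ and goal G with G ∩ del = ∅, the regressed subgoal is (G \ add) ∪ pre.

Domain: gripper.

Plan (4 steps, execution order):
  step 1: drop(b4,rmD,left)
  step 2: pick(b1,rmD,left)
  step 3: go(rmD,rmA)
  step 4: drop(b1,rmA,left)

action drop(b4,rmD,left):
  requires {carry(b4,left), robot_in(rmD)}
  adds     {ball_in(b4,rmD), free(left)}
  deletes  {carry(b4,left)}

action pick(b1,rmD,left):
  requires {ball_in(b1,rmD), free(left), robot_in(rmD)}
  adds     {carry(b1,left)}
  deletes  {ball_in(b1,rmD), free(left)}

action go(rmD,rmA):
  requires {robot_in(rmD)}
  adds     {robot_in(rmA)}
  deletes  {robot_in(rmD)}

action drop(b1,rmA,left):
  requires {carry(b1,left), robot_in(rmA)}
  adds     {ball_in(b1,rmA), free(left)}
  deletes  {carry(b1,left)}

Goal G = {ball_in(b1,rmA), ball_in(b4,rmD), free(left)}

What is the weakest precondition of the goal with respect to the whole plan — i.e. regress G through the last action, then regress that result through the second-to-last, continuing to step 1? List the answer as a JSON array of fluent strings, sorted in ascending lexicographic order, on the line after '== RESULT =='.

Work backward from the goal:
  through step 4 (drop(b1,rmA,left)): drop {ball_in(b1,rmA), free(left)}, keep {ball_in(b4,rmD)}, require {carry(b1,left), robot_in(rmA)}
    → {ball_in(b4,rmD), carry(b1,left), robot_in(rmA)}
  through step 3 (go(rmD,rmA)): drop {robot_in(rmA)}, keep {ball_in(b4,rmD), carry(b1,left)}, require {robot_in(rmD)}
    → {ball_in(b4,rmD), carry(b1,left), robot_in(rmD)}
  through step 2 (pick(b1,rmD,left)): drop {carry(b1,left)}, keep {ball_in(b4,rmD), robot_in(rmD)}, require {ball_in(b1,rmD), free(left), robot_in(rmD)}
    → {ball_in(b1,rmD), ball_in(b4,rmD), free(left), robot_in(rmD)}
  through step 1 (drop(b4,rmD,left)): drop {ball_in(b4,rmD), free(left)}, keep {ball_in(b1,rmD), robot_in(rmD)}, require {carry(b4,left), robot_in(rmD)}
    → {ball_in(b1,rmD), carry(b4,left), robot_in(rmD)}

== RESULT ==
["ball_in(b1,rmD)", "carry(b4,left)", "robot_in(rmD)"]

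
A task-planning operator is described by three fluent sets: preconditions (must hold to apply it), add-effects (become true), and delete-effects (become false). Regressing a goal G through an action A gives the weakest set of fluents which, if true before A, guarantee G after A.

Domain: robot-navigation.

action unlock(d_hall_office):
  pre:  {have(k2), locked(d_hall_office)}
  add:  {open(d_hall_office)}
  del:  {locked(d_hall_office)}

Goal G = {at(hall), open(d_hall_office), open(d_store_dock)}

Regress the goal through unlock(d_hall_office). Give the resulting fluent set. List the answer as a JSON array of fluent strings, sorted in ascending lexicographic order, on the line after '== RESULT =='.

Regress:
  G ∩ del = {}  (empty — regression defined)
  G \ add = {at(hall), open(d_hall_office), open(d_store_dock)} \ {open(d_hall_office)} = {at(hall), open(d_store_dock)}
  ∪ pre   = {at(hall), open(d_store_dock)} ∪ {have(k2), locked(d_hall_office)}
          = {at(hall), have(k2), locked(d_hall_office), open(d_store_dock)}

== RESULT ==
["at(hall)", "have(k2)", "locked(d_hall_office)", "open(d_store_dock)"]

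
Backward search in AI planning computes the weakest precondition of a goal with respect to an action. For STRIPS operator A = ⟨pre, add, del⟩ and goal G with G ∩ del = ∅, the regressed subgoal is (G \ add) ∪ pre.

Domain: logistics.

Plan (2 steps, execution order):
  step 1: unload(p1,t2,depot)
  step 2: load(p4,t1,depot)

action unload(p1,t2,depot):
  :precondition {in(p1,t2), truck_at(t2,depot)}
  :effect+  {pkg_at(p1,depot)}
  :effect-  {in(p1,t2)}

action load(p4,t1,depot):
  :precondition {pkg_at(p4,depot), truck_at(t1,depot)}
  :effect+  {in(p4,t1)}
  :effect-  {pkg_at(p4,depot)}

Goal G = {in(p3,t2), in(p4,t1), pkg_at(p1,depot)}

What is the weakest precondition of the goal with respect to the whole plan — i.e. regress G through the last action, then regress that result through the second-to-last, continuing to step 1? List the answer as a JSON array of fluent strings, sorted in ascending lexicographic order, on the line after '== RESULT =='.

Work backward from the goal:
  through step 2 (load(p4,t1,depot)): drop {in(p4,t1)}, keep {in(p3,t2), pkg_at(p1,depot)}, require {pkg_at(p4,depot), truck_at(t1,depot)}
    → {in(p3,t2), pkg_at(p1,depot), pkg_at(p4,depot), truck_at(t1,depot)}
  through step 1 (unload(p1,t2,depot)): drop {pkg_at(p1,depot)}, keep {in(p3,t2), pkg_at(p4,depot), truck_at(t1,depot)}, require {in(p1,t2), truck_at(t2,depot)}
    → {in(p1,t2), in(p3,t2), pkg_at(p4,depot), truck_at(t1,depot), truck_at(t2,depot)}

== RESULT ==
["in(p1,t2)", "in(p3,t2)", "pkg_at(p4,depot)", "truck_at(t1,depot)", "truck_at(t2,depot)"]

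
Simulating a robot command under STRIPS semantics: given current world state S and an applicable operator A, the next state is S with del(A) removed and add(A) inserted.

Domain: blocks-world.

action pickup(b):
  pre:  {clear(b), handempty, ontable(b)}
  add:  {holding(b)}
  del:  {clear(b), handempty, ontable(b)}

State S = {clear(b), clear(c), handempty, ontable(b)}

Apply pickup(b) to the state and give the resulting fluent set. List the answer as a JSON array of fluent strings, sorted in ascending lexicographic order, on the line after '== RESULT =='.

Compute (S \ del) ∪ add:
  pre ⊆ S: {clear(b), handempty, ontable(b)} ⊆ S  — applicable
  S \ del = {clear(c)}
  ∪ add   = {clear(c), holding(b)}

== RESULT ==
["clear(c)", "holding(b)"]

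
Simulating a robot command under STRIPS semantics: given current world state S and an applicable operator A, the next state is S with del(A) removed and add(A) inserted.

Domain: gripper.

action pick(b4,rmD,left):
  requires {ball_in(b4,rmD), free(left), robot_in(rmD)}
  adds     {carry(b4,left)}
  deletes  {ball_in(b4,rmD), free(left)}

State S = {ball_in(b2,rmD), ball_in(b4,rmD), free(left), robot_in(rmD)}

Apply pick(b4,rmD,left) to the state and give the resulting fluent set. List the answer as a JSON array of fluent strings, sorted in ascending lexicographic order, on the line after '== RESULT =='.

Compute (S \ del) ∪ add:
  pre ⊆ S: {ball_in(b4,rmD), free(left), robot_in(rmD)} ⊆ S  — applicable
  S \ del = {ball_in(b2,rmD), robot_in(rmD)}
  ∪ add   = {ball_in(b2,rmD), carry(b4,left), robot_in(rmD)}

== RESULT ==
["ball_in(b2,rmD)", "carry(b4,left)", "robot_in(rmD)"]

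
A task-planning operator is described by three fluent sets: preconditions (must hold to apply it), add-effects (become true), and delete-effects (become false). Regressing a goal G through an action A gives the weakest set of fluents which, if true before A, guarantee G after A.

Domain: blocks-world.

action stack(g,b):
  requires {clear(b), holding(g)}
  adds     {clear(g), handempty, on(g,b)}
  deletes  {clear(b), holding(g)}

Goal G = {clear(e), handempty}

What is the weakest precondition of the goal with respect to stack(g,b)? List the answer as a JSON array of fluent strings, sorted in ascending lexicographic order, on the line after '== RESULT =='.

Regress:
  G ∩ del = {}  (empty — regression defined)
  G \ add = {clear(e), handempty} \ {clear(g), handempty, on(g,b)} = {clear(e)}
  ∪ pre   = {clear(e)} ∪ {clear(b), holding(g)}
          = {clear(b), clear(e), holding(g)}

== RESULT ==
["clear(b)", "clear(e)", "holding(g)"]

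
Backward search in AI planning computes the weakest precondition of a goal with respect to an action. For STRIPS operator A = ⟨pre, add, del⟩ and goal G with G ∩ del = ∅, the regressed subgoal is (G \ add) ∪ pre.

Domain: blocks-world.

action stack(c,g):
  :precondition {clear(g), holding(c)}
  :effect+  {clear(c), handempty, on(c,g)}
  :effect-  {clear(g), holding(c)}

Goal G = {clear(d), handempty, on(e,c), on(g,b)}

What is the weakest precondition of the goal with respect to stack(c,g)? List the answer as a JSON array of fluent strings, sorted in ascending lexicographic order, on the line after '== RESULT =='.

Compute (G \ add) ∪ pre:
  G ∩ del = {}  (empty — regression defined)
  G \ add = {clear(d), handempty, on(e,c), on(g,b)} \ {clear(c), handempty, on(c,g)} = {clear(d), on(e,c), on(g,b)}
  ∪ pre   = {clear(d), on(e,c), on(g,b)} ∪ {clear(g), holding(c)}
          = {clear(d), clear(g), holding(c), on(e,c), on(g,b)}

== RESULT ==
["clear(d)", "clear(g)", "holding(c)", "on(e,c)", "on(g,b)"]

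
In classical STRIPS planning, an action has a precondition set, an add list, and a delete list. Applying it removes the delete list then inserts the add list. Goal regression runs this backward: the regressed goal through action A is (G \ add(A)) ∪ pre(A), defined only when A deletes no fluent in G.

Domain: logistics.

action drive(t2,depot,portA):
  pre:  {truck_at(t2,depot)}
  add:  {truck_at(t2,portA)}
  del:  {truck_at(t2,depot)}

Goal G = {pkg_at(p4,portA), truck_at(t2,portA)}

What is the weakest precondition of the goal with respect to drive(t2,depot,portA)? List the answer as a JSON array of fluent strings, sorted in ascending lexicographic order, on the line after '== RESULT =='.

Regress:
  G ∩ del = {}  (empty — regression defined)
  G \ add = {pkg_at(p4,portA), truck_at(t2,portA)} \ {truck_at(t2,portA)} = {pkg_at(p4,portA)}
  ∪ pre   = {pkg_at(p4,portA)} ∪ {truck_at(t2,depot)}
          = {pkg_at(p4,portA), truck_at(t2,depot)}

== RESULT ==
["pkg_at(p4,portA)", "truck_at(t2,depot)"]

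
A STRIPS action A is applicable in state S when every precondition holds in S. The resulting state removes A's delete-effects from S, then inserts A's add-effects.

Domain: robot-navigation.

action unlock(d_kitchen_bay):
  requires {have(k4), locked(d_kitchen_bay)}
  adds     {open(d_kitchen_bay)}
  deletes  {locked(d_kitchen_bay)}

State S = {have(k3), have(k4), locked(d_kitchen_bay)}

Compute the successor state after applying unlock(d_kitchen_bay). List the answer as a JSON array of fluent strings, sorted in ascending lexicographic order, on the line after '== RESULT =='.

Compute (S \ del) ∪ add:
  pre ⊆ S: {have(k4), locked(d_kitchen_bay)} ⊆ S  — applicable
  S \ del = {have(k3), have(k4)}
  ∪ add   = {have(k3), have(k4), open(d_kitchen_bay)}

== RESULT ==
["have(k3)", "have(k4)", "open(d_kitchen_bay)"]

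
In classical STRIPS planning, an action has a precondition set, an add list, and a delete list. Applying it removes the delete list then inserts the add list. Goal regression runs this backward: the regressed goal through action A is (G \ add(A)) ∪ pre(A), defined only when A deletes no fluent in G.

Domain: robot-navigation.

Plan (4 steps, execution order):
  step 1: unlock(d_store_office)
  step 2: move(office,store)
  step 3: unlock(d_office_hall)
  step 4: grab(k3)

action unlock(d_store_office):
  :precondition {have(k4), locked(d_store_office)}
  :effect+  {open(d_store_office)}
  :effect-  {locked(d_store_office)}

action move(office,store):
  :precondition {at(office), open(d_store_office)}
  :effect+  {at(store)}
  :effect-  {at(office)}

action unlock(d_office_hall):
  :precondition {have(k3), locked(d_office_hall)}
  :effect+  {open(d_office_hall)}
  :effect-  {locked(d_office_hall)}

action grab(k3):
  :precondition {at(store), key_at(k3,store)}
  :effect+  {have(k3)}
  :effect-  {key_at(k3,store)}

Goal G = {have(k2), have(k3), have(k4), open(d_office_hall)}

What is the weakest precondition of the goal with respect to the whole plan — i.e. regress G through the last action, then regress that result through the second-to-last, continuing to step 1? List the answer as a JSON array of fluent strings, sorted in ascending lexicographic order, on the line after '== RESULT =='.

Regress step by step:
  through step 4 (grab(k3)): drop {have(k3)}, keep {have(k2), have(k4), open(d_office_hall)}, require {at(store), key_at(k3,store)}
    → {at(store), have(k2), have(k4), key_at(k3,store), open(d_office_hall)}
  through step 3 (unlock(d_office_hall)): drop {open(d_office_hall)}, keep {at(store), have(k2), have(k4), key_at(k3,store)}, require {have(k3), locked(d_office_hall)}
    → {at(store), have(k2), have(k3), have(k4), key_at(k3,store), locked(d_office_hall)}
  through step 2 (move(office,store)): drop {at(store)}, keep {have(k2), have(k3), have(k4), key_at(k3,store), locked(d_office_hall)}, require {at(office), open(d_store_office)}
    → {at(office), have(k2), have(k3), have(k4), key_at(k3,store), locked(d_office_hall), open(d_store_office)}
  through step 1 (unlock(d_store_office)): drop {open(d_store_office)}, keep {at(office), have(k2), have(k3), have(k4), key_at(k3,store), locked(d_office_hall)}, require {have(k4), locked(d_store_office)}
    → {at(office), have(k2), have(k3), have(k4), key_at(k3,store), locked(d_office_hall), locked(d_store_office)}

== RESULT ==
["at(office)", "have(k2)", "have(k3)", "have(k4)", "key_at(k3,store)", "locked(d_office_hall)", "locked(d_store_office)"]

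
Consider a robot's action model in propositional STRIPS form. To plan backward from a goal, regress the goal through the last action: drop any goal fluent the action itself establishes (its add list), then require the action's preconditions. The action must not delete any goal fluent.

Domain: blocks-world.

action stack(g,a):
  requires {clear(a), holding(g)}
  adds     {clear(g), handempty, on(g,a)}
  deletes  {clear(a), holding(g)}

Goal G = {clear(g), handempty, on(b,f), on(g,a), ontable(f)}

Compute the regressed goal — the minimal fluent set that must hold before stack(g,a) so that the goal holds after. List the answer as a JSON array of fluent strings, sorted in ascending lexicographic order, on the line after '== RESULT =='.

Compute (G \ add) ∪ pre:
  G ∩ del = {}  (empty — regression defined)
  G \ add = {clear(g), handempty, on(b,f), on(g,a), ontable(f)} \ {clear(g), handempty, on(g,a)} = {on(b,f), ontable(f)}
  ∪ pre   = {on(b,f), ontable(f)} ∪ {clear(a), holding(g)}
          = {clear(a), holding(g), on(b,f), ontable(f)}

== RESULT ==
["clear(a)", "holding(g)", "on(b,f)", "ontable(f)"]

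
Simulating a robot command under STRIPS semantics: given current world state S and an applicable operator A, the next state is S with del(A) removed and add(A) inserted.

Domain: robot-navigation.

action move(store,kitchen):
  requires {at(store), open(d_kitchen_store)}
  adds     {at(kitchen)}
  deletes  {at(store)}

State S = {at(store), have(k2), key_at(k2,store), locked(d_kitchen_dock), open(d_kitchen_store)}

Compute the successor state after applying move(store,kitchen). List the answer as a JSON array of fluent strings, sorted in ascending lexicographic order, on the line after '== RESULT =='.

Progress:
  pre ⊆ S: {at(store), open(d_kitchen_store)} ⊆ S  — applicable
  S \ del = {have(k2), key_at(k2,store), locked(d_kitchen_dock), open(d_kitchen_store)}
  ∪ add   = {at(kitchen), have(k2), key_at(k2,store), locked(d_kitchen_dock), open(d_kitchen_store)}

== RESULT ==
["at(kitchen)", "have(k2)", "key_at(k2,store)", "locked(d_kitchen_dock)", "open(d_kitchen_store)"]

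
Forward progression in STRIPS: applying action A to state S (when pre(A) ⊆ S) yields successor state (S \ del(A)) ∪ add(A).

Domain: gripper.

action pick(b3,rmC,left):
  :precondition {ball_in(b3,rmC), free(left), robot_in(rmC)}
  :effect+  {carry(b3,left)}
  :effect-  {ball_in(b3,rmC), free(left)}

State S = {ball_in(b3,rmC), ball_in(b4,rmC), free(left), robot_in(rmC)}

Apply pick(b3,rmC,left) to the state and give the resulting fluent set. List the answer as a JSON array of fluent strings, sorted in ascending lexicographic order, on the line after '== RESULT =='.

Progress:
  pre ⊆ S: {ball_in(b3,rmC), free(left), robot_in(rmC)} ⊆ S  — applicable
  S \ del = {ball_in(b4,rmC), robot_in(rmC)}
  ∪ add   = {ball_in(b4,rmC), carry(b3,left), robot_in(rmC)}

== RESULT ==
["ball_in(b4,rmC)", "carry(b3,left)", "robot_in(rmC)"]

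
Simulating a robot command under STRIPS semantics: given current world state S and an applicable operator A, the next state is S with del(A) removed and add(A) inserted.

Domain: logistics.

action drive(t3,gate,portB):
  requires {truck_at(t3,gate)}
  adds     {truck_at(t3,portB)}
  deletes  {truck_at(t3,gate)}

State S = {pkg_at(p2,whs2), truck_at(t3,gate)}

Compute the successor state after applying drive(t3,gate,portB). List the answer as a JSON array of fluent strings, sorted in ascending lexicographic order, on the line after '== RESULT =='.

Progress:
  pre ⊆ S: {truck_at(t3,gate)} ⊆ S  — applicable
  S \ del = {pkg_at(p2,whs2)}
  ∪ add   = {pkg_at(p2,whs2), truck_at(t3,portB)}

== RESULT ==
["pkg_at(p2,whs2)", "truck_at(t3,portB)"]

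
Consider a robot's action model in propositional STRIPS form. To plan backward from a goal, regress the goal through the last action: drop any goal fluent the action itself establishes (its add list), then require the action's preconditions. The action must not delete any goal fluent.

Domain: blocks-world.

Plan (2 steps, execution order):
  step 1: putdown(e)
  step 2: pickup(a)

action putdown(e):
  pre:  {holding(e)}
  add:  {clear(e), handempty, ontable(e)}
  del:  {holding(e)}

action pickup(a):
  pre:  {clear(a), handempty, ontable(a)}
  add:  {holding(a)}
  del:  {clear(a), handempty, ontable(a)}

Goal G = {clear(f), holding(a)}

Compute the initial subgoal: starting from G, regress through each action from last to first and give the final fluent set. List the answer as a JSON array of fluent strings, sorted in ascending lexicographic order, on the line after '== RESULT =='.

Regress step by step:
  through step 2 (pickup(a)): drop {holding(a)}, keep {clear(f)}, require {clear(a), handempty, ontable(a)}
    → {clear(a), clear(f), handempty, ontable(a)}
  through step 1 (putdown(e)): drop {handempty}, keep {clear(a), clear(f), ontable(a)}, require {holding(e)}
    → {clear(a), clear(f), holding(e), ontable(a)}

== RESULT ==
["clear(a)", "clear(f)", "holding(e)", "ontable(a)"]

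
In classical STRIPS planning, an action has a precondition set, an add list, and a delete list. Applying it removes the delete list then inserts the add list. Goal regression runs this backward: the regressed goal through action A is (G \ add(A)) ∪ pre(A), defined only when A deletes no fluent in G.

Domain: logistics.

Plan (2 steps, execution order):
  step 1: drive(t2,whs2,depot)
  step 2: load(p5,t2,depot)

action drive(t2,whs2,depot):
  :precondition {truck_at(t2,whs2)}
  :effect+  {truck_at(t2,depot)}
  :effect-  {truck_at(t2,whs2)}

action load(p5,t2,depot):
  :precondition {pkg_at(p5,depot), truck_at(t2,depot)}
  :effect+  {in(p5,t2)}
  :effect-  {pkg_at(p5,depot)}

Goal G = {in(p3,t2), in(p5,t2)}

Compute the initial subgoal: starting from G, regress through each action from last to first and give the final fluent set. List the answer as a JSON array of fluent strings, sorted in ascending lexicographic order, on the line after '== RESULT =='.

Work backward from the goal:
  through step 2 (load(p5,t2,depot)): drop {in(p5,t2)}, keep {in(p3,t2)}, require {pkg_at(p5,depot), truck_at(t2,depot)}
    → {in(p3,t2), pkg_at(p5,depot), truck_at(t2,depot)}
  through step 1 (drive(t2,whs2,depot)): drop {truck_at(t2,depot)}, keep {in(p3,t2), pkg_at(p5,depot)}, require {truck_at(t2,whs2)}
    → {in(p3,t2), pkg_at(p5,depot), truck_at(t2,whs2)}

== RESULT ==
["in(p3,t2)", "pkg_at(p5,depot)", "truck_at(t2,whs2)"]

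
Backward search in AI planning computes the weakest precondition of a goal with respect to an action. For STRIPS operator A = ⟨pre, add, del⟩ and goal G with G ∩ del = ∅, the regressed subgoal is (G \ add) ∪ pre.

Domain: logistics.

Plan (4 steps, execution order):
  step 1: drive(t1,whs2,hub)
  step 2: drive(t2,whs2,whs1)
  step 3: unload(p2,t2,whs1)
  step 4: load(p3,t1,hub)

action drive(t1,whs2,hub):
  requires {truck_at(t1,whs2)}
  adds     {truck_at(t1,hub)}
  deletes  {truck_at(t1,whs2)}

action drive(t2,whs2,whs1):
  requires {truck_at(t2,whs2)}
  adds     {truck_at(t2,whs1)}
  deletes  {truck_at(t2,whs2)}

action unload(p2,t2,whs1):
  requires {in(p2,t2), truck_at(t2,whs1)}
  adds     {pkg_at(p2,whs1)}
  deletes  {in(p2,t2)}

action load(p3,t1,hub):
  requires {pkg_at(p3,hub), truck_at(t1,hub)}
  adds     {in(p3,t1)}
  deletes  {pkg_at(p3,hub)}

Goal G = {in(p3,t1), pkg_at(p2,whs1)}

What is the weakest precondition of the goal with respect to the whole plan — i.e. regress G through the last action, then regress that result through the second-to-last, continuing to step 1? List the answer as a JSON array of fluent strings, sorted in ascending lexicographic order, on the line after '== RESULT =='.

Work backward from the goal:
  through step 4 (load(p3,t1,hub)): drop {in(p3,t1)}, keep {pkg_at(p2,whs1)}, require {pkg_at(p3,hub), truck_at(t1,hub)}
    → {pkg_at(p2,whs1), pkg_at(p3,hub), truck_at(t1,hub)}
  through step 3 (unload(p2,t2,whs1)): drop {pkg_at(p2,whs1)}, keep {pkg_at(p3,hub), truck_at(t1,hub)}, require {in(p2,t2), truck_at(t2,whs1)}
    → {in(p2,t2), pkg_at(p3,hub), truck_at(t1,hub), truck_at(t2,whs1)}
  through step 2 (drive(t2,whs2,whs1)): drop {truck_at(t2,whs1)}, keep {in(p2,t2), pkg_at(p3,hub), truck_at(t1,hub)}, require {truck_at(t2,whs2)}
    → {in(p2,t2), pkg_at(p3,hub), truck_at(t1,hub), truck_at(t2,whs2)}
  through step 1 (drive(t1,whs2,hub)): drop {truck_at(t1,hub)}, keep {in(p2,t2), pkg_at(p3,hub), truck_at(t2,whs2)}, require {truck_at(t1,whs2)}
    → {in(p2,t2), pkg_at(p3,hub), truck_at(t1,whs2), truck_at(t2,whs2)}

== RESULT ==
["in(p2,t2)", "pkg_at(p3,hub)", "truck_at(t1,whs2)", "truck_at(t2,whs2)"]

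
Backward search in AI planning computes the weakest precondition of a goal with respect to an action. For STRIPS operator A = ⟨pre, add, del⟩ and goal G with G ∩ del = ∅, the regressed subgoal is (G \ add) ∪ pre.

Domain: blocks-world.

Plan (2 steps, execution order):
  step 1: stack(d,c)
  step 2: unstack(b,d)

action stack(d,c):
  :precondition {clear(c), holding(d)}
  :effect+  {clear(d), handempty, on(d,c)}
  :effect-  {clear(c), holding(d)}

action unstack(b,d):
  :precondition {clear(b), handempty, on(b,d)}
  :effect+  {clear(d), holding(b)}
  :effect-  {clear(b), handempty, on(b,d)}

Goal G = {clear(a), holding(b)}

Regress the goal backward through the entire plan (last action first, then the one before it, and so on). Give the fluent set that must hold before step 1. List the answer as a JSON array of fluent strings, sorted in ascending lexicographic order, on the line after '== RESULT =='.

Regress step by step:
  through step 2 (unstack(b,d)): drop {holding(b)}, keep {clear(a)}, require {clear(b), handempty, on(b,d)}
    → {clear(a), clear(b), handempty, on(b,d)}
  through step 1 (stack(d,c)): drop {handempty}, keep {clear(a), clear(b), on(b,d)}, require {clear(c), holding(d)}
    → {clear(a), clear(b), clear(c), holding(d), on(b,d)}

== RESULT ==
["clear(a)", "clear(b)", "clear(c)", "holding(d)", "on(b,d)"]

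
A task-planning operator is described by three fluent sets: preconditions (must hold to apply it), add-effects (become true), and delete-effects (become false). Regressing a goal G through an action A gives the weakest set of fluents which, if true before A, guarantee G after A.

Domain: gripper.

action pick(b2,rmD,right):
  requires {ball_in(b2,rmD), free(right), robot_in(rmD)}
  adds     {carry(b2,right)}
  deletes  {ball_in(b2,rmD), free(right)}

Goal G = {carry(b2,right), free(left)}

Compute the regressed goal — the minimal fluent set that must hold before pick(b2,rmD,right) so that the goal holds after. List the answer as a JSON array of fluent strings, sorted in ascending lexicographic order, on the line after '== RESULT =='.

Regress:
  G ∩ del = {}  (empty — regression defined)
  G \ add = {carry(b2,right), free(left)} \ {carry(b2,right)} = {free(left)}
  ∪ pre   = {free(left)} ∪ {ball_in(b2,rmD), free(right), robot_in(rmD)}
          = {ball_in(b2,rmD), free(left), free(right), robot_in(rmD)}

== RESULT ==
["ball_in(b2,rmD)", "free(left)", "free(right)", "robot_in(rmD)"]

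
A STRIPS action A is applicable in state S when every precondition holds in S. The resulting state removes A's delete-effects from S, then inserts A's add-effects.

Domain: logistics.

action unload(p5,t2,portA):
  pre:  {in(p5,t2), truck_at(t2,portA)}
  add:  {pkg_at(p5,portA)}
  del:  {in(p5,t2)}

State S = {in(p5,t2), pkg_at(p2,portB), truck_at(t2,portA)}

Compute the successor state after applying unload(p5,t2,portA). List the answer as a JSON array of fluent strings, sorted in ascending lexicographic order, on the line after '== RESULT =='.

Progress:
  pre ⊆ S: {in(p5,t2), truck_at(t2,portA)} ⊆ S  — applicable
  S \ del = {pkg_at(p2,portB), truck_at(t2,portA)}
  ∪ add   = {pkg_at(p2,portB), pkg_at(p5,portA), truck_at(t2,portA)}

== RESULT ==
["pkg_at(p2,portB)", "pkg_at(p5,portA)", "truck_at(t2,portA)"]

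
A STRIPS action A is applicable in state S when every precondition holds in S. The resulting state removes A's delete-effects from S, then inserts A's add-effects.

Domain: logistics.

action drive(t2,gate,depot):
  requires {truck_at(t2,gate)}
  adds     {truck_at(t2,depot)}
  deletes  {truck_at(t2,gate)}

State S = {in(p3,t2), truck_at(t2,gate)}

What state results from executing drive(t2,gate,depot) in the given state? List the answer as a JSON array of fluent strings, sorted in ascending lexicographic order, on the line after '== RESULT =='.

Progress:
  pre ⊆ S: {truck_at(t2,gate)} ⊆ S  — applicable
  S \ del = {in(p3,t2)}
  ∪ add   = {in(p3,t2), truck_at(t2,depot)}

== RESULT ==
["in(p3,t2)", "truck_at(t2,depot)"]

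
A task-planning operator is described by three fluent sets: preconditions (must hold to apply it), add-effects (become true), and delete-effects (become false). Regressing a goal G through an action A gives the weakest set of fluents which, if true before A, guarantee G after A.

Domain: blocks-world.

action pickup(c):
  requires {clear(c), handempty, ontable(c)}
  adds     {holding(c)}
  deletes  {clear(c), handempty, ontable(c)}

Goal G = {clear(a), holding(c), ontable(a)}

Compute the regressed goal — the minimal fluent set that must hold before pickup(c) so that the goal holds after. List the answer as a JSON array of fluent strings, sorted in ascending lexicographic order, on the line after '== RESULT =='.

Compute (G \ add) ∪ pre:
  G ∩ del = {}  (empty — regression defined)
  G \ add = {clear(a), holding(c), ontable(a)} \ {holding(c)} = {clear(a), ontable(a)}
  ∪ pre   = {clear(a), ontable(a)} ∪ {clear(c), handempty, ontable(c)}
          = {clear(a), clear(c), handempty, ontable(a), ontable(c)}

== RESULT ==
["clear(a)", "clear(c)", "handempty", "ontable(a)", "ontable(c)"]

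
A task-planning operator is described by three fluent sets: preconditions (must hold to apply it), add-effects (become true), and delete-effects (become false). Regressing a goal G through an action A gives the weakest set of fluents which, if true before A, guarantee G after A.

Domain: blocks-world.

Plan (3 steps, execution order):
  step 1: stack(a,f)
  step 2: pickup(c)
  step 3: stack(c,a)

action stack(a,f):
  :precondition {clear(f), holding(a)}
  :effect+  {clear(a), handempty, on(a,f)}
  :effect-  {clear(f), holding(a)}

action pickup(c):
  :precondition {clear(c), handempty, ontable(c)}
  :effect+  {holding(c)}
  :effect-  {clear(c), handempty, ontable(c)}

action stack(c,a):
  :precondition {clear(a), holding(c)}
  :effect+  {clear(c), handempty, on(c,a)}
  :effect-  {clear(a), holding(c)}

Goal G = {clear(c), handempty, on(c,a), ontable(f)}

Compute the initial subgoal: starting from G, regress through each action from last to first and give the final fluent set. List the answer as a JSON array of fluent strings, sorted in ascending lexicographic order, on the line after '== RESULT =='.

Regress step by step:
  through step 3 (stack(c,a)): drop {clear(c), handempty, on(c,a)}, keep {ontable(f)}, require {clear(a), holding(c)}
    → {clear(a), holding(c), ontable(f)}
  through step 2 (pickup(c)): drop {holding(c)}, keep {clear(a), ontable(f)}, require {clear(c), handempty, ontable(c)}
    → {clear(a), clear(c), handempty, ontable(c), ontable(f)}
  through step 1 (stack(a,f)): drop {clear(a), handempty}, keep {clear(c), ontable(c), ontable(f)}, require {clear(f), holding(a)}
    → {clear(c), clear(f), holding(a), ontable(c), ontable(f)}

== RESULT ==
["clear(c)", "clear(f)", "holding(a)", "ontable(c)", "ontable(f)"]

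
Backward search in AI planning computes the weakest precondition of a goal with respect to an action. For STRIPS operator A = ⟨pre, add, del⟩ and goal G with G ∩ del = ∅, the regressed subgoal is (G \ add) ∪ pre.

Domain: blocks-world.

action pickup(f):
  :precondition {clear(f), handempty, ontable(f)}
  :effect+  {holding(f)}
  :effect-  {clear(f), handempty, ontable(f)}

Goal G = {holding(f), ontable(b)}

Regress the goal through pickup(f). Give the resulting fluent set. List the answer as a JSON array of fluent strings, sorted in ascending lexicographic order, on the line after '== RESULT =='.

Regress:
  G ∩ del = {}  (empty — regression defined)
  G \ add = {holding(f), ontable(b)} \ {holding(f)} = {ontable(b)}
  ∪ pre   = {ontable(b)} ∪ {clear(f), handempty, ontable(f)}
          = {clear(f), handempty, ontable(b), ontable(f)}

== RESULT ==
["clear(f)", "handempty", "ontable(b)", "ontable(f)"]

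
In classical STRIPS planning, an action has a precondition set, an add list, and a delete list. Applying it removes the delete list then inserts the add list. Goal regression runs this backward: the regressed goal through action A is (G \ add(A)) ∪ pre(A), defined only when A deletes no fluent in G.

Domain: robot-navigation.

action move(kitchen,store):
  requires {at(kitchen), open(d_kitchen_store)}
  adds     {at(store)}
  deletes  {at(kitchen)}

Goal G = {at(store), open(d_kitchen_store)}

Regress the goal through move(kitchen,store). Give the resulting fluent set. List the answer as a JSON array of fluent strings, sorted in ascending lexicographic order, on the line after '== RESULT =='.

Regress:
  G ∩ del = {}  (empty — regression defined)
  G \ add = {at(store), open(d_kitchen_store)} \ {at(store)} = {open(d_kitchen_store)}
  ∪ pre   = {open(d_kitchen_store)} ∪ {at(kitchen), open(d_kitchen_store)}
          = {at(kitchen), open(d_kitchen_store)}

== RESULT ==
["at(kitchen)", "open(d_kitchen_store)"]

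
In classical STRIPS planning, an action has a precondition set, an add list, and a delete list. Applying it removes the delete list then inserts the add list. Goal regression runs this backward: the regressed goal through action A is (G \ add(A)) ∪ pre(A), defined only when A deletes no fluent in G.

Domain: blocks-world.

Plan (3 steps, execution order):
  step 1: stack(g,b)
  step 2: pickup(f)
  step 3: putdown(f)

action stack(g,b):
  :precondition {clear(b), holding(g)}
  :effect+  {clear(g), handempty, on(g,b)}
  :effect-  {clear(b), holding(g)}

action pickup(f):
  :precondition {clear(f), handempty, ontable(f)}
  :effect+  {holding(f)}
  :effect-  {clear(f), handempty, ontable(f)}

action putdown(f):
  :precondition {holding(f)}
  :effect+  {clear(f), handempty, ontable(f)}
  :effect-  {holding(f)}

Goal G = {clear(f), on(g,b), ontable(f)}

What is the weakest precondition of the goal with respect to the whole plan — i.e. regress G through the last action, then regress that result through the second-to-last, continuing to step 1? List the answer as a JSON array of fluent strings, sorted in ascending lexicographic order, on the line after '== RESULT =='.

Work backward from the goal:
  through step 3 (putdown(f)): drop {clear(f), ontable(f)}, keep {on(g,b)}, require {holding(f)}
    → {holding(f), on(g,b)}
  through step 2 (pickup(f)): drop {holding(f)}, keep {on(g,b)}, require {clear(f), handempty, ontable(f)}
    → {clear(f), handempty, on(g,b), ontable(f)}
  through step 1 (stack(g,b)): drop {handempty, on(g,b)}, keep {clear(f), ontable(f)}, require {clear(b), holding(g)}
    → {clear(b), clear(f), holding(g), ontable(f)}

== RESULT ==
["clear(b)", "clear(f)", "holding(g)", "ontable(f)"]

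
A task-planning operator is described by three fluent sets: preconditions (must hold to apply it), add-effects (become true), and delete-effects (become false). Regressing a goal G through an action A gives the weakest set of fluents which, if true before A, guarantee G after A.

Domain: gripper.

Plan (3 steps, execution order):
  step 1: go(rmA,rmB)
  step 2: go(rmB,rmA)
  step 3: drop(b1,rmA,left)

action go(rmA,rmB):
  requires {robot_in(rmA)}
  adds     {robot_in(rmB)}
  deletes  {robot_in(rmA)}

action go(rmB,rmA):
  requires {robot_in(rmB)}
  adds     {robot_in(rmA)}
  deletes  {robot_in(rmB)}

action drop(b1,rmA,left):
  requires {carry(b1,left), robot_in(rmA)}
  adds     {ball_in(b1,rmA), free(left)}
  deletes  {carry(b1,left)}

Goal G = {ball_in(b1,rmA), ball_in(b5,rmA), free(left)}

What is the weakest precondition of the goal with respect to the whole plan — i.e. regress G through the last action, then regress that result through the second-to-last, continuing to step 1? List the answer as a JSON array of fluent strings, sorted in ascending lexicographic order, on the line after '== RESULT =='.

Work backward from the goal:
  through step 3 (drop(b1,rmA,left)): drop {ball_in(b1,rmA), free(left)}, keep {ball_in(b5,rmA)}, require {carry(b1,left), robot_in(rmA)}
    → {ball_in(b5,rmA), carry(b1,left), robot_in(rmA)}
  through step 2 (go(rmB,rmA)): drop {robot_in(rmA)}, keep {ball_in(b5,rmA), carry(b1,left)}, require {robot_in(rmB)}
    → {ball_in(b5,rmA), carry(b1,left), robot_in(rmB)}
  through step 1 (go(rmA,rmB)): drop {robot_in(rmB)}, keep {ball_in(b5,rmA), carry(b1,left)}, require {robot_in(rmA)}
    → {ball_in(b5,rmA), carry(b1,left), robot_in(rmA)}

== RESULT ==
["ball_in(b5,rmA)", "carry(b1,left)", "robot_in(rmA)"]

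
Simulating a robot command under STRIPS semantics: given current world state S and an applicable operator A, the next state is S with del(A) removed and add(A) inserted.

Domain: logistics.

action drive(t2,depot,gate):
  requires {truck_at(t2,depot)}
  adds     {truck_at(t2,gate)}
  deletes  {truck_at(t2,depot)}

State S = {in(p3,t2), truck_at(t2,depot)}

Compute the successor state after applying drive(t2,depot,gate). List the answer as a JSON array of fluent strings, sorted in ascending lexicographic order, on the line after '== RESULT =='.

Compute (S \ del) ∪ add:
  pre ⊆ S: {truck_at(t2,depot)} ⊆ S  — applicable
  S \ del = {in(p3,t2)}
  ∪ add   = {in(p3,t2), truck_at(t2,gate)}

== RESULT ==
["in(p3,t2)", "truck_at(t2,gate)"]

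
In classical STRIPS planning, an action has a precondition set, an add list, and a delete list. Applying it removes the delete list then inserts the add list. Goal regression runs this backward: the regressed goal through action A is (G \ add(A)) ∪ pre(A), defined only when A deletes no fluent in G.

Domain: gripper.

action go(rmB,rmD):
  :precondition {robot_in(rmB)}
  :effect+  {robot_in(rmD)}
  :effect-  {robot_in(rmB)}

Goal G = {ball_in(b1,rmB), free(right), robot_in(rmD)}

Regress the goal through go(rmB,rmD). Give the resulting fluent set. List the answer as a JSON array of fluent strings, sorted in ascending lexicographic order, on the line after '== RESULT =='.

Regress:
  G ∩ del = {}  (empty — regression defined)
  G \ add = {ball_in(b1,rmB), free(right), robot_in(rmD)} \ {robot_in(rmD)} = {ball_in(b1,rmB), free(right)}
  ∪ pre   = {ball_in(b1,rmB), free(right)} ∪ {robot_in(rmB)}
          = {ball_in(b1,rmB), free(right), robot_in(rmB)}

== RESULT ==
["ball_in(b1,rmB)", "free(right)", "robot_in(rmB)"]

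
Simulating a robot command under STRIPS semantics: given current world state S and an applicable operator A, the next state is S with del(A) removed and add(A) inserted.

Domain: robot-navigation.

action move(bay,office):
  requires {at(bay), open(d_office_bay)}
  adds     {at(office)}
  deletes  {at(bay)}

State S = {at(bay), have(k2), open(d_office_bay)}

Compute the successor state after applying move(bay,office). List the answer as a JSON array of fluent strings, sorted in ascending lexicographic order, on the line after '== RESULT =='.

Progress:
  pre ⊆ S: {at(bay), open(d_office_bay)} ⊆ S  — applicable
  S \ del = {have(k2), open(d_office_bay)}
  ∪ add   = {at(office), have(k2), open(d_office_bay)}

== RESULT ==
["at(office)", "have(k2)", "open(d_office_bay)"]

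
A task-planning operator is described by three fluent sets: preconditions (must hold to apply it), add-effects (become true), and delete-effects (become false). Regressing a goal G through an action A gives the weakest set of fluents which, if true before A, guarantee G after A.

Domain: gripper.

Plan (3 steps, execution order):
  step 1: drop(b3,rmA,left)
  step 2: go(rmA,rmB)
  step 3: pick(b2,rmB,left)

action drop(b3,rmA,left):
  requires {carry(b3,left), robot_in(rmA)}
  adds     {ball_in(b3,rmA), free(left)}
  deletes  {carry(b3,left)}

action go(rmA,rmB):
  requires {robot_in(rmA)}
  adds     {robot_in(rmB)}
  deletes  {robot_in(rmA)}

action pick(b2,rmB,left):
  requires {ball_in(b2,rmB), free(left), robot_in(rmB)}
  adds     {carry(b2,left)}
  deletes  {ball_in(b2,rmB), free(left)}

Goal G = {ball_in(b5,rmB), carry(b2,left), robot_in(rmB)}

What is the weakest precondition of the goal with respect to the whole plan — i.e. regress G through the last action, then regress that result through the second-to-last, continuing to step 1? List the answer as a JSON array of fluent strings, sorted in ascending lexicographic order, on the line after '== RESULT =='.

Regress step by step:
  through step 3 (pick(b2,rmB,left)): drop {carry(b2,left)}, keep {ball_in(b5,rmB), robot_in(rmB)}, require {ball_in(b2,rmB), free(left), robot_in(rmB)}
    → {ball_in(b2,rmB), ball_in(b5,rmB), free(left), robot_in(rmB)}
  through step 2 (go(rmA,rmB)): drop {robot_in(rmB)}, keep {ball_in(b2,rmB), ball_in(b5,rmB), free(left)}, require {robot_in(rmA)}
    → {ball_in(b2,rmB), ball_in(b5,rmB), free(left), robot_in(rmA)}
  through step 1 (drop(b3,rmA,left)): drop {free(left)}, keep {ball_in(b2,rmB), ball_in(b5,rmB), robot_in(rmA)}, require {carry(b3,left), robot_in(rmA)}
    → {ball_in(b2,rmB), ball_in(b5,rmB), carry(b3,left), robot_in(rmA)}

== RESULT ==
["ball_in(b2,rmB)", "ball_in(b5,rmB)", "carry(b3,left)", "robot_in(rmA)"]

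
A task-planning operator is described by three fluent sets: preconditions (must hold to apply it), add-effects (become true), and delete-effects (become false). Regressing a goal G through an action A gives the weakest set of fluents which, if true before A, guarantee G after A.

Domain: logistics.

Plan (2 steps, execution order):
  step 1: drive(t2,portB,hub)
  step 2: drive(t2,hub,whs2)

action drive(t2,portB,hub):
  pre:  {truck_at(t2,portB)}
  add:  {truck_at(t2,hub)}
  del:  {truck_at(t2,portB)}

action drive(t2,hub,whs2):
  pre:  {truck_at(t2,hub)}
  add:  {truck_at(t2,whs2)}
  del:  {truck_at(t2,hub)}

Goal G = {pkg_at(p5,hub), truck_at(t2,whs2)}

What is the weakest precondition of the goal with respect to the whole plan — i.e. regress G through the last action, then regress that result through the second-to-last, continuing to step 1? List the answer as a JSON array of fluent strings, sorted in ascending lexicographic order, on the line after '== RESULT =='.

Regress step by step:
  through step 2 (drive(t2,hub,whs2)): drop {truck_at(t2,whs2)}, keep {pkg_at(p5,hub)}, require {truck_at(t2,hub)}
    → {pkg_at(p5,hub), truck_at(t2,hub)}
  through step 1 (drive(t2,portB,hub)): drop {truck_at(t2,hub)}, keep {pkg_at(p5,hub)}, require {truck_at(t2,portB)}
    → {pkg_at(p5,hub), truck_at(t2,portB)}

== RESULT ==
["pkg_at(p5,hub)", "truck_at(t2,portB)"]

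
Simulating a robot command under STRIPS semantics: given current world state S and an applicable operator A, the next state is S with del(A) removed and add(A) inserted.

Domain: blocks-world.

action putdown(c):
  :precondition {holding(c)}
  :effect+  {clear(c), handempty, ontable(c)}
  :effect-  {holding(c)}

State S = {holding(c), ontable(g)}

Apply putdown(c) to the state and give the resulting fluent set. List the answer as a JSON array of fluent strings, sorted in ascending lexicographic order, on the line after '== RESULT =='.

Compute (S \ del) ∪ add:
  pre ⊆ S: {holding(c)} ⊆ S  — applicable
  S \ del = {ontable(g)}
  ∪ add   = {clear(c), handempty, ontable(c), ontable(g)}

== RESULT ==
["clear(c)", "handempty", "ontable(c)", "ontable(g)"]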